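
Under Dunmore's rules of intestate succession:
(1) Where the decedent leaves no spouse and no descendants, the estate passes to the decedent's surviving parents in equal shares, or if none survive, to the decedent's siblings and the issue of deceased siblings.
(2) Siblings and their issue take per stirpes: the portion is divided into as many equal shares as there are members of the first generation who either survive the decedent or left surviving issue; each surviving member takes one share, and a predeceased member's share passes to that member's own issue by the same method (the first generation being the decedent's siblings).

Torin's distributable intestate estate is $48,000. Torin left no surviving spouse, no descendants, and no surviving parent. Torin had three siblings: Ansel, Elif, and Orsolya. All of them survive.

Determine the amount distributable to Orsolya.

The entire $48,000 passes to the siblings and their issue.
That amount ($48,000) is divided into 3 shares of $16,000: Ansel, Elif, and Orsolya each take $16,000.

Orsolya receives $16,000.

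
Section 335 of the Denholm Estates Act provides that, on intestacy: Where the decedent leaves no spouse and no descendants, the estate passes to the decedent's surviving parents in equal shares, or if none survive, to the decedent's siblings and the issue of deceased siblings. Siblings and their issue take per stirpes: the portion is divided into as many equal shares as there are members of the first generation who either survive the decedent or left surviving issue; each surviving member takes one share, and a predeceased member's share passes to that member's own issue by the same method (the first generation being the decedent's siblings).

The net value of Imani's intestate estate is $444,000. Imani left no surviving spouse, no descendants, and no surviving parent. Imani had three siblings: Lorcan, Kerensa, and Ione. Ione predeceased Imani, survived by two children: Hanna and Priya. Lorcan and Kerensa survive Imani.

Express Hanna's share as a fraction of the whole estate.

The entire $444,000 passes to the siblings and their issue.
That amount ($444,000) is divided into 3 shares of $148,000: Lorcan and Kerensa each take $148,000; Ione's $148,000 share passes to Ione's issue.
Ione's share ($148,000) is divided into 2 shares of $74,000: Hanna and Priya each take $74,000.

Hanna receives 1/6 of the estate.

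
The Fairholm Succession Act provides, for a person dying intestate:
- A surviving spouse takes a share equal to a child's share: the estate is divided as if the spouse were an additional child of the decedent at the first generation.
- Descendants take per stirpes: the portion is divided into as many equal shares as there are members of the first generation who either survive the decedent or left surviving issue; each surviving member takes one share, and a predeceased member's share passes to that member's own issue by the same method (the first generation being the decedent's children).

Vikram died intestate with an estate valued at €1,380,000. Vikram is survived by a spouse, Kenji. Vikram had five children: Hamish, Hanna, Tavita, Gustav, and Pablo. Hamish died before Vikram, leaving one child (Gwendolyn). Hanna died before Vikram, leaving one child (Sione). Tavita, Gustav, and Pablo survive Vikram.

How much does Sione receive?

The spouse counts as an additional share at the children's level, so there are 6 primary shares of €230,000. Kenji takes one such share (€230,000).
The children's combined portion (€1,150,000) is divided into 5 shares of €230,000: Tavita, Gustav, and Pablo each take €230,000; Hamish's €230,000 share passes to Hamish's issue; Hanna's €230,000 share passes to Hanna's issue.
Hamish's share (€230,000) passes entirely to Gwendolyn.
Hanna's share (€230,000) passes entirely to Sione.

Sione receives €230,000.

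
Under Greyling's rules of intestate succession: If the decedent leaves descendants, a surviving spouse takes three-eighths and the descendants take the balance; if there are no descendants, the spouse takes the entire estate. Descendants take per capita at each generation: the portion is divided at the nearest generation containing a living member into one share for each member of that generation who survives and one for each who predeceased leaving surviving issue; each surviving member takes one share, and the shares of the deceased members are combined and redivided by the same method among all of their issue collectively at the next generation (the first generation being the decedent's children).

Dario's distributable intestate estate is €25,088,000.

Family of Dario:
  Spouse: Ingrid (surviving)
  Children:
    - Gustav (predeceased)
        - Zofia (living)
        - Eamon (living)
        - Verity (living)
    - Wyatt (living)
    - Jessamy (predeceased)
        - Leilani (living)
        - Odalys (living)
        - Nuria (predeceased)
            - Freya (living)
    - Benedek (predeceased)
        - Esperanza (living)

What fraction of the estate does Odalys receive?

Ingrid takes three-eighths of €25,088,000 = €9,408,000. The remaining €15,680,000 passes to the descendants.
The descendants' portion (€15,680,000) is divided at the children's generation into 4 shares of €3,920,000. Wyatt takes €3,920,000. The 3 shares of the deceased (Gustav, Jessamy, and Benedek) are combined into a pool of €11,760,000.
That pool (€11,760,000) is divided at the grandchildren's generation into 7 shares of €1,680,000. Zofia, Eamon, Verity, Leilani, Odalys, and Esperanza each take €1,680,000. The remaining share for the deceased Nuria (€1,680,000) is carried to the next generation.
That pool (€1,680,000) passes entirely to Freya, the sole taker at the great-grandchildren's generation.

Odalys receives 15/224 of the estate.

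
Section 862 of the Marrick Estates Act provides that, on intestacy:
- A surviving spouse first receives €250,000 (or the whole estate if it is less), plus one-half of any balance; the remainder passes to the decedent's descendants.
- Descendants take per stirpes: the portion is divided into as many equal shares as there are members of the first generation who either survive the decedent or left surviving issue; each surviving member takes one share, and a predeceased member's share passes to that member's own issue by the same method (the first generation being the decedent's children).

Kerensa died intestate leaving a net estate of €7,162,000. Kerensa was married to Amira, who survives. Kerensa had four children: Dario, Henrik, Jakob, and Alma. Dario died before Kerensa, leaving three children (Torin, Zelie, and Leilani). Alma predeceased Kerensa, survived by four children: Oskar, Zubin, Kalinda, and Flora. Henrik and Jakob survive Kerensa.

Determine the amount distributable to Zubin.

Zubin receives €216,000.

Amira first takes €250,000, leaving a balance of €6,912,000. Amira then takes one-half of the balance (€3,456,000), for a total of €3,706,000. The remaining €3,456,000 passes to the descendants.
The descendants' portion (€3,456,000) is divided into 4 shares of €864,000: Henrik and Jakob each take €864,000; Dario's €864,000 share passes to Dario's issue; Alma's €864,000 share passes to Alma's issue.
Dario's share (€864,000) is divided into 3 shares of €288,000: Torin, Zelie, and Leilani each take €288,000.
Alma's share (€864,000) is divided into 4 shares of €216,000: Oskar, Zubin, Kalinda, and Flora each take €216,000.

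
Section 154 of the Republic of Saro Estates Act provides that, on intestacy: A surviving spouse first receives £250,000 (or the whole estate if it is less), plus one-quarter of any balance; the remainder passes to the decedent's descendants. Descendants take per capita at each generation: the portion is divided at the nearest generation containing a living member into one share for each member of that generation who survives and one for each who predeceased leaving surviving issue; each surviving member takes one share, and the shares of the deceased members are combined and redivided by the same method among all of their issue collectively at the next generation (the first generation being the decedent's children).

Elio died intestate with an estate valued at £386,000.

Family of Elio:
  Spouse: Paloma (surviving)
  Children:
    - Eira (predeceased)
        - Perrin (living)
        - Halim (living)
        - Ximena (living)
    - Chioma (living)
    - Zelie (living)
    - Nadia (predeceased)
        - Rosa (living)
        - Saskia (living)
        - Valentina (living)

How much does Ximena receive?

Ximena receives £8,500.

Paloma first takes £250,000, leaving a balance of £136,000. Paloma then takes one-quarter of the balance (£34,000), for a total of £284,000. The remaining £102,000 passes to the descendants.
The descendants' portion (£102,000) is divided at the children's generation into 4 shares of £25,500. Chioma and Zelie each take £25,500. The 2 shares of the deceased (Eira and Nadia) are combined into a pool of £51,000.
That pool (£51,000) is divided at the grandchildren's generation equally among Perrin, Halim, Ximena, Rosa, Saskia, and Valentina: £8,500 each.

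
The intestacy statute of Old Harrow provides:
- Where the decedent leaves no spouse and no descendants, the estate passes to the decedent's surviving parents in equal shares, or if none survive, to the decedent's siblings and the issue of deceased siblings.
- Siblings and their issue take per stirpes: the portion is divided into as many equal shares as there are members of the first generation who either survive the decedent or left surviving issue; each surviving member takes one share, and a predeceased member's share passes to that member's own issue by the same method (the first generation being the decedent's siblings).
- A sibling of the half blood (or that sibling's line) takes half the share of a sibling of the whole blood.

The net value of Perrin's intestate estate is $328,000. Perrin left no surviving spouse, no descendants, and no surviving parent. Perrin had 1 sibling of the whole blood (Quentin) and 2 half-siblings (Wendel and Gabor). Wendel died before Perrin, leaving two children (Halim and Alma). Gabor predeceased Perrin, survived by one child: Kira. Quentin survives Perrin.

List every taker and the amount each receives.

The entire $328,000 passes to the siblings and their issue.
Counting each half-blood sibling's line as half a unit, there are 2 units in $328,000, so one unit is $164,000. Whole-blood lines (Quentin) take $164,000 each; half-blood lines (Wendel and Gabor) take $82,000 each.
Wendel's share ($82,000) is divided into 2 shares of $41,000: Halim and Alma each take $41,000.
Gabor's share ($82,000) passes entirely to Kira.

Quentin: $164,000; Halim: $41,000; Alma: $41,000; Kira: $82,000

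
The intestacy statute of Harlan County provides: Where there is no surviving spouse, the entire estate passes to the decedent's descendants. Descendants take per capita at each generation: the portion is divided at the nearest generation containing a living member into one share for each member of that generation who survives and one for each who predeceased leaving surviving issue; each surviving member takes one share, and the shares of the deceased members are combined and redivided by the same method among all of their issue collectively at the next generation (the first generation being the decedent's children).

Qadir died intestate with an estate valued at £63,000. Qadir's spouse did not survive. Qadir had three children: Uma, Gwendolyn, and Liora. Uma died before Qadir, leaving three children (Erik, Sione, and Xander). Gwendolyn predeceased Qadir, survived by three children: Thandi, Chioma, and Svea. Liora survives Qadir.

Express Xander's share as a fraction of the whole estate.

Xander receives 1/9 of the estate.

The entire £63,000 passes to the descendants.
That amount (£63,000) is divided at the children's generation into 3 shares of £21,000. Liora takes £21,000. The 2 shares of the deceased (Uma and Gwendolyn) are combined into a pool of £42,000.
That pool (£42,000) is divided at the grandchildren's generation equally among Erik, Sione, Xander, Thandi, Chioma, and Svea: £7,000 each.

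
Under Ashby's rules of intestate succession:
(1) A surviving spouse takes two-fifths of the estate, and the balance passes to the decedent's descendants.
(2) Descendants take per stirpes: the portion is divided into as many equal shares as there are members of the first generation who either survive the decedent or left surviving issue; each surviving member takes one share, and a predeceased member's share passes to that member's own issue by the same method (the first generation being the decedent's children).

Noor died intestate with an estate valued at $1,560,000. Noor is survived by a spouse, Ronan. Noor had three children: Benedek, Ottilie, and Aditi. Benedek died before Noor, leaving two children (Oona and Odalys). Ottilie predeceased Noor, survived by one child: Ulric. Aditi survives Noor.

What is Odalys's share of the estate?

Odalys receives $156,000.

Ronan takes two-fifths of $1,560,000 = $624,000. The remaining $936,000 passes to the descendants.
The descendants' portion ($936,000) is divided into 3 shares of $312,000: Aditi takes $312,000; Benedek's $312,000 share passes to Benedek's issue; Ottilie's $312,000 share passes to Ottilie's issue.
Benedek's share ($312,000) is divided into 2 shares of $156,000: Oona and Odalys each take $156,000.
Ottilie's share ($312,000) passes entirely to Ulric.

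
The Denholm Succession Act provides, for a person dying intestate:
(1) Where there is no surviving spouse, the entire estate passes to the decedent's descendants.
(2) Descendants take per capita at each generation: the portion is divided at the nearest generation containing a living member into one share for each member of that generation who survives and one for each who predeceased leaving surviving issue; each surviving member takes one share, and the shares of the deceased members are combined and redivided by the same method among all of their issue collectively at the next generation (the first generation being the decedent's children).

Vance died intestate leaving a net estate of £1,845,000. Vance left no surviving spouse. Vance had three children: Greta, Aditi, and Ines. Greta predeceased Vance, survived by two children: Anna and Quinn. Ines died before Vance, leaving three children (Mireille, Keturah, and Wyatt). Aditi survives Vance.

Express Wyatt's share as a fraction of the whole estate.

Wyatt receives 2/15 of the estate.

The entire £1,845,000 passes to the descendants.
That amount (£1,845,000) is divided at the children's generation into 3 shares of £615,000. Aditi takes £615,000. The 2 shares of the deceased (Greta and Ines) are combined into a pool of £1,230,000.
That pool (£1,230,000) is divided at the grandchildren's generation equally among Anna, Quinn, Mireille, Keturah, and Wyatt: £246,000 each.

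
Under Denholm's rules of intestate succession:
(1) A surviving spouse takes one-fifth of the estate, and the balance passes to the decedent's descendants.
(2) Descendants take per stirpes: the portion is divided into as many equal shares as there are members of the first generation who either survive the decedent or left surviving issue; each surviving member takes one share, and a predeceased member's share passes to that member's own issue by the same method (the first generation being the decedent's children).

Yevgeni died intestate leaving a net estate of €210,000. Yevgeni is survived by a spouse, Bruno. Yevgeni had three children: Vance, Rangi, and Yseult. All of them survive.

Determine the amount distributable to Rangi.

Bruno takes one-fifth of €210,000 = €42,000. The remaining €168,000 passes to the descendants.
The descendants' portion (€168,000) is divided into 3 shares of €56,000: Vance, Rangi, and Yseult each take €56,000.

Rangi receives €56,000.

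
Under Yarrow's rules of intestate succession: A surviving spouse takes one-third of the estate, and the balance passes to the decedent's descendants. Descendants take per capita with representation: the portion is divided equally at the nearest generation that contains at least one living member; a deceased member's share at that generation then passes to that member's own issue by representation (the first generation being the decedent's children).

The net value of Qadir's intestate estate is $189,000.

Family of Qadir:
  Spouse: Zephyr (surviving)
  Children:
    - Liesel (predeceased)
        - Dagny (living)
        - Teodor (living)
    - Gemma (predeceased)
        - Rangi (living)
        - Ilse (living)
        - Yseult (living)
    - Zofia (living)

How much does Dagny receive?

Dagny receives $21,000.

Zephyr takes one-third of $189,000 = $63,000. The remaining $126,000 passes to the descendants.
The descendants' portion ($126,000) is divided into 3 shares of $42,000: Zofia takes $42,000; Liesel's $42,000 share passes to Liesel's issue; Gemma's $42,000 share passes to Gemma's issue.
Liesel's share ($42,000) is divided into 2 shares of $21,000: Dagny and Teodor each take $21,000.
Gemma's share ($42,000) is divided into 3 shares of $14,000: Rangi, Ilse, and Yseult each take $14,000.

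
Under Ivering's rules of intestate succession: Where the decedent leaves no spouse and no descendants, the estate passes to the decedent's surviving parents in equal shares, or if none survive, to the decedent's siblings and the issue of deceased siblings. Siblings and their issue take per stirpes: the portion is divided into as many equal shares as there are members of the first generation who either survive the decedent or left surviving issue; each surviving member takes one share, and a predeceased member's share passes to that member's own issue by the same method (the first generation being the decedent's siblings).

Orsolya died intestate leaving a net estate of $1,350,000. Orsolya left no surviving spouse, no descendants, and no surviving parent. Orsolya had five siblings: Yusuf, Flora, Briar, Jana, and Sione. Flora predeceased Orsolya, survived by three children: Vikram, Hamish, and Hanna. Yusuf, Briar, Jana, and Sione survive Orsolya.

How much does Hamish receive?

The entire $1,350,000 passes to the siblings and their issue.
That amount ($1,350,000) is divided into 5 shares of $270,000: Yusuf, Briar, Jana, and Sione each take $270,000; Flora's $270,000 share passes to Flora's issue.
Flora's share ($270,000) is divided into 3 shares of $90,000: Vikram, Hamish, and Hanna each take $90,000.

Hamish receives $90,000.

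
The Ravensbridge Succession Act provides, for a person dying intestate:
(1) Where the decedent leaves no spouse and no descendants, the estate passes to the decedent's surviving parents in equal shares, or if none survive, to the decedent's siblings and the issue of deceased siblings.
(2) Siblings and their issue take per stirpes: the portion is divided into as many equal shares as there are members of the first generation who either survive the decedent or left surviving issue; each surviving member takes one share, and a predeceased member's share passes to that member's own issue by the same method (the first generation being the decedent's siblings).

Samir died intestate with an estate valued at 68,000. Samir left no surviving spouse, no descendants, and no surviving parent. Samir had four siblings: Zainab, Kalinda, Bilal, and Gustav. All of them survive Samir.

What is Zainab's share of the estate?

Zainab receives 17,000.

The entire 68,000 passes to the siblings and their issue.
That amount (68,000) is divided into 4 shares of 17,000: Zainab, Kalinda, Bilal, and Gustav each take 17,000.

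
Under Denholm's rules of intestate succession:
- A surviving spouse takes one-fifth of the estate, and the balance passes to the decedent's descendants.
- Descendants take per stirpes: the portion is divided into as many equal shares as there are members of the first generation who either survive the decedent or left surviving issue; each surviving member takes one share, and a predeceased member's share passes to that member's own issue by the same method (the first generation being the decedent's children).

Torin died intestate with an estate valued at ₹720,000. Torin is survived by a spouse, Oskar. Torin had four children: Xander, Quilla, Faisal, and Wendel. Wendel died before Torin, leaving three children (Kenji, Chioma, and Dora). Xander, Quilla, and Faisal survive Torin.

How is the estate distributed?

Oskar takes one-fifth of ₹720,000 = ₹144,000. The remaining ₹576,000 passes to the descendants.
The descendants' portion (₹576,000) is divided into 4 shares of ₹144,000: Xander, Quilla, and Faisal each take ₹144,000; Wendel's ₹144,000 share passes to Wendel's issue.
Wendel's share (₹144,000) is divided into 3 shares of ₹48,000: Kenji, Chioma, and Dora each take ₹48,000.

Oskar: ₹144,000; Xander: ₹144,000; Quilla: ₹144,000; Faisal: ₹144,000; Kenji: ₹48,000; Chioma: ₹48,000; Dora: ₹48,000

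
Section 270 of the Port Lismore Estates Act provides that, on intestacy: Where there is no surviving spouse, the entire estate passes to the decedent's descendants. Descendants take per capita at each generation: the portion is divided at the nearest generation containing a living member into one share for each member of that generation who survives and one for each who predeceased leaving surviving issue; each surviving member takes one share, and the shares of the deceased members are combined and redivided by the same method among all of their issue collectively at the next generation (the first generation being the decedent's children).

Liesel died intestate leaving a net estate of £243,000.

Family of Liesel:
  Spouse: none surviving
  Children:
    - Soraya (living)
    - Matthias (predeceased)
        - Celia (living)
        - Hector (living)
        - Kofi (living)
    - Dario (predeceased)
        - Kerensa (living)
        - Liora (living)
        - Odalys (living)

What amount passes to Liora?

Liora receives £27,000.

The entire £243,000 passes to the descendants.
That amount (£243,000) is divided at the children's generation into 3 shares of £81,000. Soraya takes £81,000. The 2 shares of the deceased (Matthias and Dario) are combined into a pool of £162,000.
That pool (£162,000) is divided at the grandchildren's generation equally among Celia, Hector, Kofi, Kerensa, Liora, and Odalys: £27,000 each.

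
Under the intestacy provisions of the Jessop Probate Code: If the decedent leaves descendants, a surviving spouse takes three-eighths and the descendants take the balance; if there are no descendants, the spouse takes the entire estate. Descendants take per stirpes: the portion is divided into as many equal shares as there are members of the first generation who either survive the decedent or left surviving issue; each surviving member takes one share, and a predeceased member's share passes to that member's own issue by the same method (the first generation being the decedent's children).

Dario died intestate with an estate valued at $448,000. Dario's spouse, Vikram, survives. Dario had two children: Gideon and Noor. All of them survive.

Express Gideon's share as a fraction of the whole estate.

Vikram takes three-eighths of $448,000 = $168,000. The remaining $280,000 passes to the descendants.
The descendants' portion ($280,000) is divided into 2 shares of $140,000: Gideon and Noor each take $140,000.

Gideon receives 5/16 of the estate.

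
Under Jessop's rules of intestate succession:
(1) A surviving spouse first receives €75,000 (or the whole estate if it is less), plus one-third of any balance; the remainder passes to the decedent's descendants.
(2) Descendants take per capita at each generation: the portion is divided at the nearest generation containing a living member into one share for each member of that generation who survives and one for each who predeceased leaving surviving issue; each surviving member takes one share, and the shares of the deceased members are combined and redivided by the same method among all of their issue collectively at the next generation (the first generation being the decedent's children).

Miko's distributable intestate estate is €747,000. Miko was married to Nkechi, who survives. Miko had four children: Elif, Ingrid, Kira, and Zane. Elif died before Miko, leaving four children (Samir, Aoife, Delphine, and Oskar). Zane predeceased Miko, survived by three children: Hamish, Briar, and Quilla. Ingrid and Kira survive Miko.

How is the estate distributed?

Nkechi first takes €75,000, leaving a balance of €672,000. Nkechi then takes one-third of the balance (€224,000), for a total of €299,000. The remaining €448,000 passes to the descendants.
The descendants' portion (€448,000) is divided at the children's generation into 4 shares of €112,000. Ingrid and Kira each take €112,000. The 2 shares of the deceased (Elif and Zane) are combined into a pool of €224,000.
That pool (€224,000) is divided at the grandchildren's generation equally among Samir, Aoife, Delphine, Oskar, Hamish, Briar, and Quilla: €32,000 each.

Nkechi: €299,000; Samir: €32,000; Aoife: €32,000; Delphine: €32,000; Oskar: €32,000; Ingrid: €112,000; Kira: €112,000; Hamish: €32,000; Briar: €32,000; Quilla: €32,000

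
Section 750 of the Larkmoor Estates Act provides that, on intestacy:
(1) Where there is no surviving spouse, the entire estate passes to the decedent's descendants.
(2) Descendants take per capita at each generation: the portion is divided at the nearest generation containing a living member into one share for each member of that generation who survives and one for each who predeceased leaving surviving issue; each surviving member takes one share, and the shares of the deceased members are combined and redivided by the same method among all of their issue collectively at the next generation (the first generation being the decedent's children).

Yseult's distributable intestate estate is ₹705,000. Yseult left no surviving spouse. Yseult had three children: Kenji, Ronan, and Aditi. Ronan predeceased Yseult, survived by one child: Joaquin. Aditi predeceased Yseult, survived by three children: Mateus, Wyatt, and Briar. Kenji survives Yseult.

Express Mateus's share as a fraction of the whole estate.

The entire ₹705,000 passes to the descendants.
That amount (₹705,000) is divided at the children's generation into 3 shares of ₹235,000. Kenji takes ₹235,000. The 2 shares of the deceased (Ronan and Aditi) are combined into a pool of ₹470,000.
That pool (₹470,000) is divided at the grandchildren's generation equally among Joaquin, Mateus, Wyatt, and Briar: ₹117,500 each.

Mateus receives 1/6 of the estate.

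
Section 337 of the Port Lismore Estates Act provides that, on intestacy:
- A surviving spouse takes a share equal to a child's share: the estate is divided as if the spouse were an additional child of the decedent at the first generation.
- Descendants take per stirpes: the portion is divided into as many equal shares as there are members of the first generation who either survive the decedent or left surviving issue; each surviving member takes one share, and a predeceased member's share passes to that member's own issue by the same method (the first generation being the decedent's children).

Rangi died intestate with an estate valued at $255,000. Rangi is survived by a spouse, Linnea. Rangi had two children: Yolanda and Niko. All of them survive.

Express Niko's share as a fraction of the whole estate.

Niko receives 1/3 of the estate.

The spouse counts as an additional share at the children's level, so there are 3 primary shares of $85,000. Linnea takes one such share ($85,000).
The children's combined portion ($170,000) is divided into 2 shares of $85,000: Yolanda and Niko each take $85,000.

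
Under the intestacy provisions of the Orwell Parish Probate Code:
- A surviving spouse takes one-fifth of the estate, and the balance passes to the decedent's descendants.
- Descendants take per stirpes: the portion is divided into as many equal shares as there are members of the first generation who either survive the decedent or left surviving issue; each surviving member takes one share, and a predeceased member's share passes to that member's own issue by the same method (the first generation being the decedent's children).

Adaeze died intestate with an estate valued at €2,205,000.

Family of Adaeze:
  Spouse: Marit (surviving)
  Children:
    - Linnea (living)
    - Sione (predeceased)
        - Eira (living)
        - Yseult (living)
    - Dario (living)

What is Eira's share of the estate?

Eira receives €294,000.

Marit takes one-fifth of €2,205,000 = €441,000. The remaining €1,764,000 passes to the descendants.
The descendants' portion (€1,764,000) is divided into 3 shares of €588,000: Linnea and Dario each take €588,000; Sione's €588,000 share passes to Sione's issue.
Sione's share (€588,000) is divided into 2 shares of €294,000: Eira and Yseult each take €294,000.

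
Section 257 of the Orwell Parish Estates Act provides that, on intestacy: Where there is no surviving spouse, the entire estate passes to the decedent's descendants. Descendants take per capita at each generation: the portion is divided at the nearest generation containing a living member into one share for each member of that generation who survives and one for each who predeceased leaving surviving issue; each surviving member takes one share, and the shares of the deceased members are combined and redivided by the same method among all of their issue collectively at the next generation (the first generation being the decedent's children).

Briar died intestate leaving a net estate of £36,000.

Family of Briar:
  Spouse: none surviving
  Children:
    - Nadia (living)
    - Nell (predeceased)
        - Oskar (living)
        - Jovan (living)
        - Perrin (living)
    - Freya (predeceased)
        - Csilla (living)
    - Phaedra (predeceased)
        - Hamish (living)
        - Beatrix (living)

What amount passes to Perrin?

Perrin receives £4,500.

The entire £36,000 passes to the descendants.
That amount (£36,000) is divided at the children's generation into 4 shares of £9,000. Nadia takes £9,000. The 3 shares of the deceased (Nell, Freya, and Phaedra) are combined into a pool of £27,000.
That pool (£27,000) is divided at the grandchildren's generation equally among Oskar, Jovan, Perrin, Csilla, Hamish, and Beatrix: £4,500 each.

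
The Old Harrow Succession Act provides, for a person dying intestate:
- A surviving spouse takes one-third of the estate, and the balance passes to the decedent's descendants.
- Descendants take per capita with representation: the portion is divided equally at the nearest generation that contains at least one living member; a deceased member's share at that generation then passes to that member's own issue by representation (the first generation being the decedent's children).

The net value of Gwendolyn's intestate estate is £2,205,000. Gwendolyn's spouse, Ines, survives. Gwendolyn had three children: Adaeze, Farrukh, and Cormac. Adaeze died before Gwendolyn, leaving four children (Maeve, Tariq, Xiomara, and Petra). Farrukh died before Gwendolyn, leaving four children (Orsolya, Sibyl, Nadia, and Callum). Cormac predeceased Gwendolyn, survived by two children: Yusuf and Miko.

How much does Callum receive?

Ines takes one-third of £2,205,000 = £735,000. The remaining £1,470,000 passes to the descendants.
No child survives, so the initial division is made at the grandchildren's generation.
The descendants' portion (£1,470,000) is divided into 10 shares of £147,000: Maeve, Tariq, Xiomara, Petra, Orsolya, Sibyl, Nadia, Callum, Yusuf, and Miko each take £147,000.

Callum receives £147,000.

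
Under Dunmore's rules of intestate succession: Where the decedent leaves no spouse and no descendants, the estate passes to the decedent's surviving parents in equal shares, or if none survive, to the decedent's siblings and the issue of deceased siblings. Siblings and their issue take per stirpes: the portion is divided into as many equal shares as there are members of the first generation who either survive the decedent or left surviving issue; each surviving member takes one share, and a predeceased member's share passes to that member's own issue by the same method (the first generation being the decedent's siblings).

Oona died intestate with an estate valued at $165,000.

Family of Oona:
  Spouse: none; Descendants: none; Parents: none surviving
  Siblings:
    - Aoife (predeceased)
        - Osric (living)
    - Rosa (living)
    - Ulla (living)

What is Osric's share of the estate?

Osric receives $55,000.

The entire $165,000 passes to the siblings and their issue.
That amount ($165,000) is divided into 3 shares of $55,000: Rosa and Ulla each take $55,000; Aoife's $55,000 share passes to Aoife's issue.
Aoife's share ($55,000) passes entirely to Osric.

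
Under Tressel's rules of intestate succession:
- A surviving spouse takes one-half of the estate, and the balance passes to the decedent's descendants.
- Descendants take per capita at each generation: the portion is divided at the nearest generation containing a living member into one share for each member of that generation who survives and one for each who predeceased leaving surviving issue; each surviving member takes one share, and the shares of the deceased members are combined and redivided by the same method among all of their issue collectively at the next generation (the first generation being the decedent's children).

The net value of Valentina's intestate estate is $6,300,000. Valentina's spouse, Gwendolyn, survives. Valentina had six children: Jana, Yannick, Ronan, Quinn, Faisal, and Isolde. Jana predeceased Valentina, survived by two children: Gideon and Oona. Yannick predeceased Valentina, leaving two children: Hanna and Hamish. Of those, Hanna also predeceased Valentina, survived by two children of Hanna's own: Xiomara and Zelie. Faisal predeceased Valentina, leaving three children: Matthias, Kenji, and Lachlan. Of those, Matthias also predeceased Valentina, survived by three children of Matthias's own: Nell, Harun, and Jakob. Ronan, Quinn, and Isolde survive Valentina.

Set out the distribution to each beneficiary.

Gwendolyn takes one-half of $6,300,000 = $3,150,000. The remaining $3,150,000 passes to the descendants.
The descendants' portion ($3,150,000) is divided at the children's generation into 6 shares of $525,000. Ronan, Quinn, and Isolde each take $525,000. The 3 shares of the deceased (Jana, Yannick, and Faisal) are combined into a pool of $1,575,000.
That pool ($1,575,000) is divided at the grandchildren's generation into 7 shares of $225,000. Gideon, Oona, Hamish, Kenji, and Lachlan each take $225,000. The 2 shares of the deceased (Hanna and Matthias) are combined into a pool of $450,000.
That pool ($450,000) is divided at the great-grandchildren's generation equally among Xiomara, Zelie, Nell, Harun, and Jakob: $90,000 each.

Gwendolyn: $3,150,000; Gideon: $225,000; Oona: $225,000; Xiomara: $90,000; Zelie: $90,000; Hamish: $225,000; Ronan: $525,000; Quinn: $525,000; Nell: $90,000; Harun: $90,000; Jakob: $90,000; Kenji: $225,000; Lachlan: $225,000; Isolde: $525,000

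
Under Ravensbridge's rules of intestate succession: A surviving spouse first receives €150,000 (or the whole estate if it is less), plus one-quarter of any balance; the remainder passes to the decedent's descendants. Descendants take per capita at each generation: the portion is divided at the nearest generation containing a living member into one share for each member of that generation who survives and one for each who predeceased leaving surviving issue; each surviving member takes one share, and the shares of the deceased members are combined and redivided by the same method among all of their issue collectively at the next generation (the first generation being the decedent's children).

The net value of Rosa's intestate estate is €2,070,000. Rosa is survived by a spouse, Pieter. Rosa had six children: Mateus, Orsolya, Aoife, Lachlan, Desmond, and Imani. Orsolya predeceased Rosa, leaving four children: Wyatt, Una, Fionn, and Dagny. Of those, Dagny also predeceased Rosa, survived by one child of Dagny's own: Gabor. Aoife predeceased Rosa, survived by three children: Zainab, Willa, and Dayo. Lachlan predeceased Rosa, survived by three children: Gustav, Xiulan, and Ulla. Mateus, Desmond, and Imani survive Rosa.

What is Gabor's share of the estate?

Pieter first takes €150,000, leaving a balance of €1,920,000. Pieter then takes one-quarter of the balance (€480,000), for a total of €630,000. The remaining €1,440,000 passes to the descendants.
The descendants' portion (€1,440,000) is divided at the children's generation into 6 shares of €240,000. Mateus, Desmond, and Imani each take €240,000. The 3 shares of the deceased (Orsolya, Aoife, and Lachlan) are combined into a pool of €720,000.
That pool (€720,000) is divided at the grandchildren's generation into 10 shares of €72,000. Wyatt, Una, Fionn, Zainab, Willa, Dayo, Gustav, Xiulan, and Ulla each take €72,000. The remaining share for the deceased Dagny (€72,000) is carried to the next generation.
That pool (€72,000) passes entirely to Gabor, the sole taker at the great-grandchildren's generation.

Gabor receives €72,000.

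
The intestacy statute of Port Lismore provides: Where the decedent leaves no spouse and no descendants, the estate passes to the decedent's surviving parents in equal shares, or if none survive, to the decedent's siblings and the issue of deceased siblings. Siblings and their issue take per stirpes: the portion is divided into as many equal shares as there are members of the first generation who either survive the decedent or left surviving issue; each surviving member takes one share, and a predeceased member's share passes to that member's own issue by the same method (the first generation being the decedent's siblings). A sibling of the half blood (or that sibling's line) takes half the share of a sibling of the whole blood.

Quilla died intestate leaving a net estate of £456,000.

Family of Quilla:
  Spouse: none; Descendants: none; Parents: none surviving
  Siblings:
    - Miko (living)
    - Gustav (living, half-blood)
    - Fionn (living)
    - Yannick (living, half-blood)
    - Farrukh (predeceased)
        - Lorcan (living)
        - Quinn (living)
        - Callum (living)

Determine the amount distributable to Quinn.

Quinn receives £38,000.

The entire £456,000 passes to the siblings and their issue.
Counting each half-blood sibling's line as half a unit, there are 4 units in £456,000, so one unit is £114,000. Whole-blood lines (Miko, Fionn, and Farrukh) take £114,000 each; half-blood lines (Gustav and Yannick) take £57,000 each.
Farrukh's share (£114,000) is divided into 3 shares of £38,000: Lorcan, Quinn, and Callum each take £38,000.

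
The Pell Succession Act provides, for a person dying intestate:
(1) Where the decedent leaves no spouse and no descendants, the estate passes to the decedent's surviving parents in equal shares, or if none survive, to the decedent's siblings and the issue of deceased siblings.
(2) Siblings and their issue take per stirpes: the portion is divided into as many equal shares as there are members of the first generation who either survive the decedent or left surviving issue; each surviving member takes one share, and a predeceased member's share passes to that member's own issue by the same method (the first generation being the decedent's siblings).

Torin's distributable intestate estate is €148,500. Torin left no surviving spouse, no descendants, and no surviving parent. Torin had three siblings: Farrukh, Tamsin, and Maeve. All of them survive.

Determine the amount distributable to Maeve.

Maeve receives €49,500.

The entire €148,500 passes to the siblings and their issue.
That amount (€148,500) is divided into 3 shares of €49,500: Farrukh, Tamsin, and Maeve each take €49,500.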